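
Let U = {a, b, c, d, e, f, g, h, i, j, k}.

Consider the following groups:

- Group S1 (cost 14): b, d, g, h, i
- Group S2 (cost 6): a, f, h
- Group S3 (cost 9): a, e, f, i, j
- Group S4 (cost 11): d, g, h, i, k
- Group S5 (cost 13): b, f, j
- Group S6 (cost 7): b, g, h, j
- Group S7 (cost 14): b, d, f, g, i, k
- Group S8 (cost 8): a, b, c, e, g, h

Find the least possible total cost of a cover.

28

S3, S4, S8 together cover every element (S3 ∪ S4 ∪ S8 = {a, b, c, d, e, f, g, h, i, j, k}); total cost 9 + 11 + 8 = 28.
No covering selection has total cost below 28.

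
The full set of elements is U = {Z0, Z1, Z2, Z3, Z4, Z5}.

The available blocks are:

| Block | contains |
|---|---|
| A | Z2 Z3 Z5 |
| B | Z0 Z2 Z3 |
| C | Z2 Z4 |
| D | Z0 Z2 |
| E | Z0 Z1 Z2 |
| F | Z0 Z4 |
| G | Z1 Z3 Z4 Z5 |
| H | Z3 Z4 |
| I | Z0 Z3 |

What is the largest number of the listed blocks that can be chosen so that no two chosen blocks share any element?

2

D, H are pairwise disjoint (D={Z0,Z2}; H={Z3,Z4}).
Every remaining block overlaps one of these, and no 3 of the listed blocks are pairwise disjoint, so 2 is the maximum.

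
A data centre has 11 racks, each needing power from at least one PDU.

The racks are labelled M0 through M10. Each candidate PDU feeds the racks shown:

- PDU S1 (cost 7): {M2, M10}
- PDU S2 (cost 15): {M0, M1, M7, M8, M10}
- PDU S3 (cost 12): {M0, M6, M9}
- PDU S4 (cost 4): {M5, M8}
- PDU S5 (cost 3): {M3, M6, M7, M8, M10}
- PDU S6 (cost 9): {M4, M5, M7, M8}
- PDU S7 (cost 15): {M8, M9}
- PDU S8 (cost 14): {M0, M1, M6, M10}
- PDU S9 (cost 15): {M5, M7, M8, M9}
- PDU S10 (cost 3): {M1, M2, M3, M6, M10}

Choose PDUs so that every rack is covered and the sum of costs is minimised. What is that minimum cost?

S3, S6, S10 together cover every rack (S3 ∪ S6 ∪ S10 = {M0, M1, M2, M3, M4, M5, M6, M7, M8, M9, M10}); total cost 12 + 9 + 3 = 24.
The greedy pick S5, S10, S4, S3, S6 costs 31; no covering selection beats 24.

24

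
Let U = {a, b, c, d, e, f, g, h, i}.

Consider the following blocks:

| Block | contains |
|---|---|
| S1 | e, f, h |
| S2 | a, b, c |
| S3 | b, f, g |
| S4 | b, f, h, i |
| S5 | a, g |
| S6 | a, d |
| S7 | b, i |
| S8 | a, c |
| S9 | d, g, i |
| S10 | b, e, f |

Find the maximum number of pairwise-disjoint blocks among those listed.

S8, S9, S10 are pairwise disjoint (S8={a,c}; S9={d,g,i}; S10={b,e,f}).
Every remaining block overlaps one of these, and no 4 of the listed blocks are pairwise disjoint, so 3 is the maximum.

3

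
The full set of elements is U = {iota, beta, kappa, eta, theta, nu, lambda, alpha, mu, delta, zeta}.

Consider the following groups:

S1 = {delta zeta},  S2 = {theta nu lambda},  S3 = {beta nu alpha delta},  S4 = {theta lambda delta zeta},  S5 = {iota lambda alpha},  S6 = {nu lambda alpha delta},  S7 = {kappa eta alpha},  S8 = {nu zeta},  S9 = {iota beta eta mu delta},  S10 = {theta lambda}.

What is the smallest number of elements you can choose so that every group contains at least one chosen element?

4

H = {kappa, nu, lambda, delta} meets every group (each contains at least one member of H), and |H| = 4.
No choice of 3 elements meets every group, so 4 is the minimum.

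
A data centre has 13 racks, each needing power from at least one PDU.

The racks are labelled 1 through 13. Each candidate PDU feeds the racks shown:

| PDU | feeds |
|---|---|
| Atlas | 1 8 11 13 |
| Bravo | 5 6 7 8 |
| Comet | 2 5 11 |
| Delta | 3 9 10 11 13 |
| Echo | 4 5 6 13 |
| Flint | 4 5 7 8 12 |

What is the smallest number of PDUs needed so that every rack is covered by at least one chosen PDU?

Take {Atlas, Comet, Delta, Echo, Flint}. Their union is {1, 2, 3, 4, 5, 6, 7, 8, 9, 10, 11, 12, 13}, which is all 13 racks.
No 4 of the 6 PDUs cover everything (all 15 combinations miss at least one rack), so 5 is optimal.

5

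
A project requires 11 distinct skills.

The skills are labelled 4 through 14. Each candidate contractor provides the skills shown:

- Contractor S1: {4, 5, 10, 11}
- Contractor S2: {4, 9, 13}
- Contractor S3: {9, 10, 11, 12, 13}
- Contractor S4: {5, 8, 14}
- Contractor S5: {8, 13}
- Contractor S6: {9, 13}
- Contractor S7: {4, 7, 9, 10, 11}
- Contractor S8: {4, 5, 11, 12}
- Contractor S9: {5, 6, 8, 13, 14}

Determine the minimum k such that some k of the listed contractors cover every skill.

S3 and S7 and S9 together: S3 ∪ S7 ∪ S9 = {4, 5, 6, 7, 8, 9, 10, 11, 12, 13, 14} — every skill is covered.
Each contractor has at most 5 skills, and 2·5 = 10 < 11 — so at least 3 contractors are needed, and 3 is optimal.

3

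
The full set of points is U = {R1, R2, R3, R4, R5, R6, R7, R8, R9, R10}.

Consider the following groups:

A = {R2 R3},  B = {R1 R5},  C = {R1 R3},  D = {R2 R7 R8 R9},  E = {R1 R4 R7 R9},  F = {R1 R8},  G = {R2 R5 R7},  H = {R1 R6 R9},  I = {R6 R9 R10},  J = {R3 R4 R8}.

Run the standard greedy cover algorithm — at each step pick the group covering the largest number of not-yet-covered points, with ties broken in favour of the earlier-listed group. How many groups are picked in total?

4

Greedy: pick D (covers 4 new) → pick B (covers 2 new) → pick I (covers 2 new) → pick J (covers 2 new). Total picks: 4.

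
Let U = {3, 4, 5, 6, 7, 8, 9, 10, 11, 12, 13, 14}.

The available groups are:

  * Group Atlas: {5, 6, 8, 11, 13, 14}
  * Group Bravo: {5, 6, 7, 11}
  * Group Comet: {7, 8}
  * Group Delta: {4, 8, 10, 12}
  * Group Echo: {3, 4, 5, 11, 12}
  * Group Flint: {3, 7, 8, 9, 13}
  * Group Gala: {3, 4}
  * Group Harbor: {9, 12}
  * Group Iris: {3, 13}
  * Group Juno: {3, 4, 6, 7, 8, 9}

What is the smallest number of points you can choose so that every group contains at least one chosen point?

4

The 4 points {3, 7, 8, 12} hit every group.
No choice of 3 points meets every group, so 4 is the minimum.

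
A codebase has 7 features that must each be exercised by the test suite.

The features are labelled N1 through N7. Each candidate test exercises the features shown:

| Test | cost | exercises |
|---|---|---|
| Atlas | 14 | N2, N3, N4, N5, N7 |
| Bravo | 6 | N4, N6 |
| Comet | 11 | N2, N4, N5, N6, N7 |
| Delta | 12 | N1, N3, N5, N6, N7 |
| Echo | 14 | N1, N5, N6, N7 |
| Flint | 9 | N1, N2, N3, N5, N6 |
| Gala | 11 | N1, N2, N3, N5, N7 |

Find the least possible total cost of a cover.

17

Bravo, Gala together cover every feature (Bravo ∪ Gala = {N1, N2, N3, N4, N5, N6, N7}); total cost 6 + 11 = 17.
The greedy pick Flint, Comet costs 20; no covering selection beats 17.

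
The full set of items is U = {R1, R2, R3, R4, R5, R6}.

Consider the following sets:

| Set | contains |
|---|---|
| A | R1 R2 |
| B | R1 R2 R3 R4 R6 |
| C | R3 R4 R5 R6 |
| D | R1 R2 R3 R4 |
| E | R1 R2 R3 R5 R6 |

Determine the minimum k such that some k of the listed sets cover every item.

2

C and E cover everything between them: the union {R1, R2, R3, R4, R5, R6} is all of U.
No single set has all 6 items (the largest, B, has 5), so 2 is optimal.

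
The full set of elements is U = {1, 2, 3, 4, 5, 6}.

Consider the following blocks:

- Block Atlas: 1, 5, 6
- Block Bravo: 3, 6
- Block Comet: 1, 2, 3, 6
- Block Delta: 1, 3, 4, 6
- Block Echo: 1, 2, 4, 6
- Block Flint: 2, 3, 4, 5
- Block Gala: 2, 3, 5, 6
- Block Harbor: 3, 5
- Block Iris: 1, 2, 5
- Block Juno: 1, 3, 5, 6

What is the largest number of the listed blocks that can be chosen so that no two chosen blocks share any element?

Echo, Harbor are pairwise disjoint (Echo={1,2,4,6}; Harbor={3,5}).
Every remaining block overlaps one of these, and no 3 of the listed blocks are pairwise disjoint, so 2 is the maximum.

2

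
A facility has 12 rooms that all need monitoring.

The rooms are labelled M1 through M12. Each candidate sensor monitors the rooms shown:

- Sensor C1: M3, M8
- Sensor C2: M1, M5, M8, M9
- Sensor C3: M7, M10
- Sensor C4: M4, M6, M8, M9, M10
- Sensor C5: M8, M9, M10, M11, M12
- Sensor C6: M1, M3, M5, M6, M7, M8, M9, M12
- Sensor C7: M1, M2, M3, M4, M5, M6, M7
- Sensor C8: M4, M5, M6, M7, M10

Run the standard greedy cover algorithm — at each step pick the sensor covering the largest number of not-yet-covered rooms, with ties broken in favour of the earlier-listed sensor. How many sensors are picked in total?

4

Greedy: pick C6 (covers 8 new) → pick C4 (covers 2 new) → pick C5 (covers 1 new) → pick C7 (covers 1 new). Total picks: 4.
(The true minimum cover uses only 2 sensors, so greedy is not optimal here.)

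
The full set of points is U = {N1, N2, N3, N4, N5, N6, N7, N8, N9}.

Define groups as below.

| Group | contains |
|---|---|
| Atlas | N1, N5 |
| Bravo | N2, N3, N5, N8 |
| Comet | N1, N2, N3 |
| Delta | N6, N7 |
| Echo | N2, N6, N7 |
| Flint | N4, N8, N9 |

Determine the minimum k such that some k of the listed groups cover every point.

Take {Bravo, Comet, Delta, Flint}. Their union is {N1, N2, N3, N4, N5, N6, N7, N8, N9}, which is all 9 points.
No 3 of the 6 groups cover everything (all 20 combinations miss at least one point), so 4 is optimal.

4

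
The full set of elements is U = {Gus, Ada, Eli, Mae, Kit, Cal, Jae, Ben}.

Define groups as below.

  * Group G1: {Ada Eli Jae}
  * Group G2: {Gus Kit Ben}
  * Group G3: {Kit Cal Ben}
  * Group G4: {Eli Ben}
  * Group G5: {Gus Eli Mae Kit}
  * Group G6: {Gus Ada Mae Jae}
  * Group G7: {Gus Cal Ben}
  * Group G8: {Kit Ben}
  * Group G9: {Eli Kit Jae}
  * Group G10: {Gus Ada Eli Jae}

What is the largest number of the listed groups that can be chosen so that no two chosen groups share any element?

G4, G6 are pairwise disjoint (G4={Eli,Ben}; G6={Gus,Ada,Mae,Jae}).
Every remaining group overlaps one of these, and no 3 of the listed groups are pairwise disjoint, so 2 is the maximum.

2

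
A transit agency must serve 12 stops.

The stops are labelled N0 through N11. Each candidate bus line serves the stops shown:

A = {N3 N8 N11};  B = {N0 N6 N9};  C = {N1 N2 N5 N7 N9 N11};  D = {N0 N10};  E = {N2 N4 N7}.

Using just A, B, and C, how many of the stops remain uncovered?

Union of A, B, C = {N0, N1, N2, N3, N5, N6, N7, N8, N9, N11}.
Not covered: N4, N10 — 2 stops.

2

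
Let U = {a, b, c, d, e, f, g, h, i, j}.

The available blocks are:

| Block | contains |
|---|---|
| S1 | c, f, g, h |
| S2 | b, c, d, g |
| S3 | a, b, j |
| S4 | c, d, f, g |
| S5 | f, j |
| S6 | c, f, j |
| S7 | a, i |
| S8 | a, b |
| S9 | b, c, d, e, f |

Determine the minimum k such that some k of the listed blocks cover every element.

4

Take {S1, S3, S7, S9}. Their union is {a, b, c, d, e, f, g, h, i, j}, which is all 10 elements.
Only S9 contains e, so S9 is forced; the remaining 5 elements need at least 3 more blocks (each remaining block adds at most 2) — so at least 4 blocks are needed, and 4 is optimal.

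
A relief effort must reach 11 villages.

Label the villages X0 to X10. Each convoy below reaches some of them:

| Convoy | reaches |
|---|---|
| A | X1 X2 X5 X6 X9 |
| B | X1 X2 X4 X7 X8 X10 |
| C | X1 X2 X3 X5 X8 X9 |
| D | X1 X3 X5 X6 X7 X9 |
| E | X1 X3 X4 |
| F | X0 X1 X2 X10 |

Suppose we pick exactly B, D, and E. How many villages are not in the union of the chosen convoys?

Union of B, D, E = {X1, X2, X3, X4, X5, X6, X7, X8, X9, X10}.
Not covered: X0 — 1 village.

1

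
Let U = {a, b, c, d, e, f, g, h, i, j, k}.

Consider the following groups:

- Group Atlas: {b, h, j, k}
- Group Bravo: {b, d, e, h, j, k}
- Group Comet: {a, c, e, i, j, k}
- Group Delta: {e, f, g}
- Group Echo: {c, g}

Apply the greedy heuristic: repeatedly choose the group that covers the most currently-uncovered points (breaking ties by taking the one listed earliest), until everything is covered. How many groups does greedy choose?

Greedy: pick Bravo (covers 6 new) → pick Comet (covers 3 new) → pick Delta (covers 2 new). Total picks: 3.

3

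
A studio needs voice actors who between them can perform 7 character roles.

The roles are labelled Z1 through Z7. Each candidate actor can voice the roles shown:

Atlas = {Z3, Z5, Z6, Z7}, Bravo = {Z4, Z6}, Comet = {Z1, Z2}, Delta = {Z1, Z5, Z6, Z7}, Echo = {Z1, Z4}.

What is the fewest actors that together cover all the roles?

Atlas and Comet and Echo together: Atlas ∪ Comet ∪ Echo = {Z1, Z2, Z3, Z4, Z5, Z6, Z7} — every role is covered.
Only Comet contains Z2, so Comet is forced; the remaining 5 roles need at least 2 more actors (each remaining actor adds at most 4) — so at least 3 actors are needed, and 3 is optimal.

3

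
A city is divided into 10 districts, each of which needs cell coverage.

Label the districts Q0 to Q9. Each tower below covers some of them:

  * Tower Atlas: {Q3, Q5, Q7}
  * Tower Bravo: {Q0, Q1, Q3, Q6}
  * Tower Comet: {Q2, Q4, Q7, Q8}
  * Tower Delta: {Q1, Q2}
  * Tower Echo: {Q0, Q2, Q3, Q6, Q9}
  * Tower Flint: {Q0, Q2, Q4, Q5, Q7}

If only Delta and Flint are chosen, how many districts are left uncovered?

Union of Delta, Flint = {Q0, Q1, Q2, Q4, Q5, Q7}.
Not covered: Q3, Q6, Q8, Q9 — 4 districts.

4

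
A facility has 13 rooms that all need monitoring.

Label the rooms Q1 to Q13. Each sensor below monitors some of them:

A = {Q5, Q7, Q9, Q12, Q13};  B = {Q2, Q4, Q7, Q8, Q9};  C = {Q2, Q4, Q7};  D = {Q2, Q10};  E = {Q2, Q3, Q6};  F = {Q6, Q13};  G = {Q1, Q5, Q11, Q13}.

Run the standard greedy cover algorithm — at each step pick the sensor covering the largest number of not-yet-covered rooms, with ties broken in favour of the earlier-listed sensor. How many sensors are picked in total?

Greedy: pick A (covers 5 new) → pick B (covers 3 new) → pick E (covers 2 new) → pick G (covers 2 new) → pick D (covers 1 new). Total picks: 5.

5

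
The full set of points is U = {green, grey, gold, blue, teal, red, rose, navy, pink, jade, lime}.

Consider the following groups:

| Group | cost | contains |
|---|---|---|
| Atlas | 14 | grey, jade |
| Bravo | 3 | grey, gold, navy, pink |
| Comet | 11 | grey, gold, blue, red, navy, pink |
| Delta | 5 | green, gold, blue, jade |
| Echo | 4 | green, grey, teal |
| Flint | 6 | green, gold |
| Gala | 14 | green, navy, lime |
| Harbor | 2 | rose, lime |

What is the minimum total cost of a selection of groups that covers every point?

22

Comet, Delta, Echo, Harbor together cover every point (Comet ∪ Delta ∪ Echo ∪ Harbor = {green, grey, gold, blue, teal, red, rose, navy, pink, jade, lime}); total cost 11 + 5 + 4 + 2 = 22.
The greedy pick Bravo, Harbor, Delta, Echo, Comet costs 25; no covering selection beats 22.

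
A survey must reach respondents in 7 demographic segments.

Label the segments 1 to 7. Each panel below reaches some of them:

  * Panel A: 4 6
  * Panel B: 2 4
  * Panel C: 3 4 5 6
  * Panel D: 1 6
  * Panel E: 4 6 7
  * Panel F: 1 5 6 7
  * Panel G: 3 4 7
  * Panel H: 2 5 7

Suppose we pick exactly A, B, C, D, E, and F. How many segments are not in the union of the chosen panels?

Union of A, B, C, D, E, F = {1, 2, 3, 4, 5, 6, 7} — that's every segment, so 0 are uncovered.

0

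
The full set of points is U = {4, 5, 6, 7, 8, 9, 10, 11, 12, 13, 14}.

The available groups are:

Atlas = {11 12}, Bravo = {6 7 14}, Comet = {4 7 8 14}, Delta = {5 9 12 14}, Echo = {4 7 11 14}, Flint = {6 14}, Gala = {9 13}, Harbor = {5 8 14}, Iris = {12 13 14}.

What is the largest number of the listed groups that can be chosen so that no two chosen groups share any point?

3

Atlas, Flint, Gala are pairwise disjoint (Atlas={11,12}; Flint={6,14}; Gala={9,13}).
Every remaining group overlaps one of these, and no 4 of the listed groups are pairwise disjoint, so 3 is the maximum.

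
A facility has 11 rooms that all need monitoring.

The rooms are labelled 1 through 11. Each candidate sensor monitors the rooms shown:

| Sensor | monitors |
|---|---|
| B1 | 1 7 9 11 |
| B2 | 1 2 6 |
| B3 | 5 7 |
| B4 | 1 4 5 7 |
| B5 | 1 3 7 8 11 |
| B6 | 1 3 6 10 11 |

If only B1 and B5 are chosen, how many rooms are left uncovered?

5

Union of B1, B5 = {1, 3, 7, 8, 9, 11}.
Not covered: 2, 4, 5, 6, 10 — 5 rooms.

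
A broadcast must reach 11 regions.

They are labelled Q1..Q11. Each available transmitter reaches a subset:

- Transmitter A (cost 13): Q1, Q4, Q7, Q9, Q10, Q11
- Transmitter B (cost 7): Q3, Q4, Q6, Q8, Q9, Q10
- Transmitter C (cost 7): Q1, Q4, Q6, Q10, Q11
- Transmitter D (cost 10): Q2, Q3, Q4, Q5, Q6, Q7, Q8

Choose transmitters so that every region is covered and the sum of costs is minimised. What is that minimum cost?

A, D together cover every region (A ∪ D = {Q1, Q2, Q3, Q4, Q5, Q6, Q7, Q8, Q9, Q10, Q11}); total cost 13 + 10 = 23.
The greedy pick B, D, C costs 24; no covering selection beats 23.

23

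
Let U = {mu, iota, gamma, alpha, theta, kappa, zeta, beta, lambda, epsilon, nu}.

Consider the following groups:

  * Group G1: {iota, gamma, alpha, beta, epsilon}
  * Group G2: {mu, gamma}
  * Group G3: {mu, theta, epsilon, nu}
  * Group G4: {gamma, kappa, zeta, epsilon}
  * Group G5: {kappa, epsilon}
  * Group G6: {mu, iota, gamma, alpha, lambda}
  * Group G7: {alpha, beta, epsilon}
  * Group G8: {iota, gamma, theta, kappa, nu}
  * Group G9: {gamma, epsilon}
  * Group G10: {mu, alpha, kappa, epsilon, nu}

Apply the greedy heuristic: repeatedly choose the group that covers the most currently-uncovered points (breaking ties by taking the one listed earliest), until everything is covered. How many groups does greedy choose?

4

Greedy: pick G1 (covers 5 new) → pick G3 (covers 3 new) → pick G4 (covers 2 new) → pick G6 (covers 1 new). Total picks: 4.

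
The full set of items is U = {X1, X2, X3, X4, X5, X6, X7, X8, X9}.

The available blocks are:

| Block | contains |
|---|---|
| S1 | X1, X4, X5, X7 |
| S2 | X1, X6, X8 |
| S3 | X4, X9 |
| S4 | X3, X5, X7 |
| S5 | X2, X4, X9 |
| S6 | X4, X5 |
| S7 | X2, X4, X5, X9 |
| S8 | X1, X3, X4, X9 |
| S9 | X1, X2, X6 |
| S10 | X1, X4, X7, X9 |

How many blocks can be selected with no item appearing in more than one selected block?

S3, S4, S9 are pairwise disjoint (S3={X4,X9}; S4={X3,X5,X7}; S9={X1,X2,X6}).
Every remaining block overlaps one of these, and no 4 of the listed blocks are pairwise disjoint, so 3 is the maximum.

3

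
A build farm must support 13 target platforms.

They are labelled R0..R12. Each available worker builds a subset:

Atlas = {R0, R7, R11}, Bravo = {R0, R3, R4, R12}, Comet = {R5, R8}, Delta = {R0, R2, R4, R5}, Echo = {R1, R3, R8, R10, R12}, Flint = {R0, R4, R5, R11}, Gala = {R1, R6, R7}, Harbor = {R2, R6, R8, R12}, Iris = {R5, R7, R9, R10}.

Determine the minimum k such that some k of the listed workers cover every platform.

Take {Echo, Flint, Harbor, Iris}. Their union is {R0, R1, R2, R3, R4, R5, R6, R7, R8, R9, R10, R11, R12}, which is all 13 platforms.
Only Iris contains R9, so Iris is forced; the remaining 9 platforms need at least 3 more workers (each remaining worker adds at most 4) — so at least 4 workers are needed, and 4 is optimal.

4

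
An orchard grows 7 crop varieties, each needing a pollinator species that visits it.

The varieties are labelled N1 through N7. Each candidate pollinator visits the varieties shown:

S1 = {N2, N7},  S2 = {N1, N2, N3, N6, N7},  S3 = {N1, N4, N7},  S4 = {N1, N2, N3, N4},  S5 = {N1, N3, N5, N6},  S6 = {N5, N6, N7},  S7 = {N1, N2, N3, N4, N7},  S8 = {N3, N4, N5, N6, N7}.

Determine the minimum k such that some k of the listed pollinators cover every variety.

2

S4 and S6 together: S4 ∪ S6 = {N1, N2, N3, N4, N5, N6, N7} — every variety is covered.
No single pollinator has all 7 varieties (the largest, S2, has 5), so 2 is optimal.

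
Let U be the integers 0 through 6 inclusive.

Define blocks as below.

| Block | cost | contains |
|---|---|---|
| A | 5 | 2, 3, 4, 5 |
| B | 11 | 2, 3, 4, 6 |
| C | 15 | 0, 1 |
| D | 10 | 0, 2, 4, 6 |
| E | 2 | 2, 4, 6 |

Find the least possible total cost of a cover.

A, C, E together cover every element (A ∪ C ∪ E = {0, 1, 2, 3, 4, 5, 6}); total cost 5 + 15 + 2 = 22.
No covering selection has total cost below 22.

22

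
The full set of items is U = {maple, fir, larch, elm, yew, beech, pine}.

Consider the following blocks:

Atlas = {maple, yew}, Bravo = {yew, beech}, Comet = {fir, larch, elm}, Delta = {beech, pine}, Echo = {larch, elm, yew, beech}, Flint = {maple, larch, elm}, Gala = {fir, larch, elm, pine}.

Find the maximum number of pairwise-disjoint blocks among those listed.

3

Atlas, Comet, Delta are pairwise disjoint (Atlas={maple,yew}; Comet={fir,larch,elm}; Delta={beech,pine}).
Every remaining block overlaps one of these, and no 4 of the listed blocks are pairwise disjoint, so 3 is the maximum.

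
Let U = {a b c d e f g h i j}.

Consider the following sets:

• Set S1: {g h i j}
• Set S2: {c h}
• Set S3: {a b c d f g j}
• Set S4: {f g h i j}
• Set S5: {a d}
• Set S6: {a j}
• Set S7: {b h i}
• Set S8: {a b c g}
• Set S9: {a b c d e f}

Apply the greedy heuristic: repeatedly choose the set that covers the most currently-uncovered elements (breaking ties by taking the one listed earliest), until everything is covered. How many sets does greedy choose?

3

Greedy: pick S3 (covers 7 new) → pick S1 (covers 2 new) → pick S9 (covers 1 new). Total picks: 3.
(The true minimum cover uses only 2 sets, so greedy is not optimal here.)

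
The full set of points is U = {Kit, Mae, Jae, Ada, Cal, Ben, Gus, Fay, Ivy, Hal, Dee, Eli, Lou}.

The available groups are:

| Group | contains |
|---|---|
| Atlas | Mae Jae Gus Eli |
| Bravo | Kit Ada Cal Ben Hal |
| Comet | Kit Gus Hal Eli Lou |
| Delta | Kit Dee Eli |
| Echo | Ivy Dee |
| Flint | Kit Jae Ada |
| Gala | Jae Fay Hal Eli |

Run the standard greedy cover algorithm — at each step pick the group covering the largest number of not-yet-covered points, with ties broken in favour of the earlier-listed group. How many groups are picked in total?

Greedy: pick Bravo (covers 5 new) → pick Atlas (covers 4 new) → pick Echo (covers 2 new) → pick Comet (covers 1 new) → pick Gala (covers 1 new). Total picks: 5.

5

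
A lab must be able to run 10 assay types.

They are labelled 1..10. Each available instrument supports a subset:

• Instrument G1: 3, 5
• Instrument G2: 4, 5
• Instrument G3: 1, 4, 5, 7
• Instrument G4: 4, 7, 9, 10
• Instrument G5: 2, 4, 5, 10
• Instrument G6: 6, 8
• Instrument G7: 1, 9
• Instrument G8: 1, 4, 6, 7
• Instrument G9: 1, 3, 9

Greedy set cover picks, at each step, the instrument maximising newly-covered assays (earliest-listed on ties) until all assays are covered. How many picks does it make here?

Greedy: pick G3 (covers 4 new) → pick G4 (covers 2 new) → pick G6 (covers 2 new) → pick G1 (covers 1 new) → pick G5 (covers 1 new). Total picks: 5.
(The true minimum cover uses only 4 instruments, so greedy is not optimal here.)

5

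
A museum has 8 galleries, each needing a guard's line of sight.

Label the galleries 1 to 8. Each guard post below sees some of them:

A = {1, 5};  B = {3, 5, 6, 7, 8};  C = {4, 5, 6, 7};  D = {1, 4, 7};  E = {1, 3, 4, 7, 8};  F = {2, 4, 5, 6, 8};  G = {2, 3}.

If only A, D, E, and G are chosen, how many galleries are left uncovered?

Union of A, D, E, G = {1, 2, 3, 4, 5, 7, 8}.
Not covered: 6 — 1 gallery.

1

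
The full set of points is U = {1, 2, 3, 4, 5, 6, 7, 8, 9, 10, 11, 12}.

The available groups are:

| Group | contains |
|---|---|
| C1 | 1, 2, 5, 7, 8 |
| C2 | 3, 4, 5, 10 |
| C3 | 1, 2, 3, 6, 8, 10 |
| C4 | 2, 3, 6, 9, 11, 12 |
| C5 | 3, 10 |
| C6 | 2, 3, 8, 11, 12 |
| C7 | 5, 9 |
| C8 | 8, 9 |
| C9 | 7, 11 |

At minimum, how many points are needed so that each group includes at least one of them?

3

H = {3, 7, 9} meets every group (each contains at least one member of H), and |H| = 3.
The groups C5, C8, C9 are pairwise disjoint, so any hitting set needs a separate point for each — at least 3. Hence 3 is optimal.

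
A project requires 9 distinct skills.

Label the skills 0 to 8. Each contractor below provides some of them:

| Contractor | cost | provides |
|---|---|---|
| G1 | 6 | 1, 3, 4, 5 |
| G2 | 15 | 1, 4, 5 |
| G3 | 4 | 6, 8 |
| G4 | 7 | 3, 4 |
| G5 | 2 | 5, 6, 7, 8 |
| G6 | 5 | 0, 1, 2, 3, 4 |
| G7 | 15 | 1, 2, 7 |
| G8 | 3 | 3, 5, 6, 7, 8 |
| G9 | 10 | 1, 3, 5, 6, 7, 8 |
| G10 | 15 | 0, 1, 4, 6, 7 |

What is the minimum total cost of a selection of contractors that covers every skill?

G5, G6 together cover every skill (G5 ∪ G6 = {0, 1, 2, 3, 4, 5, 6, 7, 8}); total cost 2 + 5 = 7.
No covering selection has total cost below 7.

7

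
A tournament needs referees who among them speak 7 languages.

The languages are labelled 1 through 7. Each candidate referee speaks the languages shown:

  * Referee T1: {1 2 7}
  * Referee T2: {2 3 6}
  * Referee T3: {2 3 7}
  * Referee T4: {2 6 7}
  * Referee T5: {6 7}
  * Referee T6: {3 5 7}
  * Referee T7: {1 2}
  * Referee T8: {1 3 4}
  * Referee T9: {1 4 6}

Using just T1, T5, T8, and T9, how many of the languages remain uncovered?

1

Union of T1, T5, T8, T9 = {1, 2, 3, 4, 6, 7}.
Not covered: 5 — 1 language.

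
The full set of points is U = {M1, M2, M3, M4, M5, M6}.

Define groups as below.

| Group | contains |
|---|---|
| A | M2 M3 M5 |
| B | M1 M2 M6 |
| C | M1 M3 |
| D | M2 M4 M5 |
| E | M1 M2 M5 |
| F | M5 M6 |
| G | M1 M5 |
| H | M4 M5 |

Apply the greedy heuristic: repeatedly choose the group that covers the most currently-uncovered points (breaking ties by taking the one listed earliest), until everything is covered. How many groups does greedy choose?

3

Greedy: pick A (covers 3 new) → pick B (covers 2 new) → pick D (covers 1 new). Total picks: 3.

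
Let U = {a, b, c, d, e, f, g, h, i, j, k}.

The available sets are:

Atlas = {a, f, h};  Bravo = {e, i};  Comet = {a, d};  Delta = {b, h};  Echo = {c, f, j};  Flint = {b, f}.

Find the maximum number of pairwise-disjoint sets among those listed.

4

Bravo, Comet, Delta, Echo are pairwise disjoint (Bravo={e,i}; Comet={a,d}; Delta={b,h}; Echo={c,f,j}).
Every remaining set overlaps one of these, and no 5 of the listed sets are pairwise disjoint, so 4 is the maximum.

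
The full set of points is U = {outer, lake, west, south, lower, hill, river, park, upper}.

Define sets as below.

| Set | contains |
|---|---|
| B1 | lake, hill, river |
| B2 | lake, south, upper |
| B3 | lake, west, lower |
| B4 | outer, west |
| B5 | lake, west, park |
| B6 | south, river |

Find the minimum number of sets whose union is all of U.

Take {B1, B2, B3, B4, B5}. Their union is {outer, lake, west, south, lower, hill, river, park, upper}, which is all 9 points.
No 4 of the 6 sets cover everything (all 15 combinations miss at least one point), so 5 is optimal.

5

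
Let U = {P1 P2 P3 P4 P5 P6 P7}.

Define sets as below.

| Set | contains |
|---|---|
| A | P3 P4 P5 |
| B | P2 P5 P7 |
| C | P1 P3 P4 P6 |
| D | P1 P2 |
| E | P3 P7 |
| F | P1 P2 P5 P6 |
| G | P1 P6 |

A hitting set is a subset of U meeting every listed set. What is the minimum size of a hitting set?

H = {P1, P5, P7} meets every set (each contains at least one member of H), and |H| = 3.
No choice of 2 elements meets every set, so 3 is the minimum.

3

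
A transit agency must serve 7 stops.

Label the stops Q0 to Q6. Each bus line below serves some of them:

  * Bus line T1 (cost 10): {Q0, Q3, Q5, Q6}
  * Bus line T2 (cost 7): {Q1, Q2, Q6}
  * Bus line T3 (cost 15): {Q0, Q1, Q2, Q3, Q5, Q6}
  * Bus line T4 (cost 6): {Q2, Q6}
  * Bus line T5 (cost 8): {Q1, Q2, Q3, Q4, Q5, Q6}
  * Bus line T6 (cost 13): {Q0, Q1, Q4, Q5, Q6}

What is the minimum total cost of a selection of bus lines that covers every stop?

T1, T5 together cover every stop (T1 ∪ T5 = {Q0, Q1, Q2, Q3, Q4, Q5, Q6}); total cost 10 + 8 = 18.
No covering selection has total cost below 18.

18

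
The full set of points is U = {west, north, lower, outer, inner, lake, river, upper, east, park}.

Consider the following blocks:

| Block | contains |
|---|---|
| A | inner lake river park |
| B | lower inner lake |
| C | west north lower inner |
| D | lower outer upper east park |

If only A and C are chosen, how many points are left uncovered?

3

Union of A, C = {west, north, lower, inner, lake, river, park}.
Not covered: outer, upper, east — 3 points.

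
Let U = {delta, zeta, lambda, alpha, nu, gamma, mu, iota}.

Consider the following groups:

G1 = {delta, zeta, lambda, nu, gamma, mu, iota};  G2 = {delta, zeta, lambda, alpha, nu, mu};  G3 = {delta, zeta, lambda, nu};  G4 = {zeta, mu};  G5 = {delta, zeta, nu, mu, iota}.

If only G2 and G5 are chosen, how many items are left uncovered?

1

Union of G2, G5 = {delta, zeta, lambda, alpha, nu, mu, iota}.
Not covered: gamma — 1 item.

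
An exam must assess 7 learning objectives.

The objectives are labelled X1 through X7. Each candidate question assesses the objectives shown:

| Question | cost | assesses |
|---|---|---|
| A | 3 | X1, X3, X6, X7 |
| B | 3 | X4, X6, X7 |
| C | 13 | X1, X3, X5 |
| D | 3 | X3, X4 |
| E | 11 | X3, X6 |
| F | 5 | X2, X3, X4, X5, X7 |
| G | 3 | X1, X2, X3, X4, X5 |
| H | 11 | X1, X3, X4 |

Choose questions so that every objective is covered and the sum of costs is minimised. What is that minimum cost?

6

A, G together cover every objective (A ∪ G = {X1, X2, X3, X4, X5, X6, X7}); total cost 3 + 3 = 6.
No covering selection has total cost below 6.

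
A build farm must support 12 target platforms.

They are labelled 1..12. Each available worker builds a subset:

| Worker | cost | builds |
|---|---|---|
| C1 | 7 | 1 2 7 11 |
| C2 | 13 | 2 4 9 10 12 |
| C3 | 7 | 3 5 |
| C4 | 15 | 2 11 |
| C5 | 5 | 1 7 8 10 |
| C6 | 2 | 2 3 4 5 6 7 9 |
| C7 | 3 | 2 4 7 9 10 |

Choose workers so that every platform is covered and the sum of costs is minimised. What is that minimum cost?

C1, C2, C5, C6 together cover every platform (C1 ∪ C2 ∪ C5 ∪ C6 = {1, 2, 3, 4, 5, 6, 7, 8, 9, 10, 11, 12}); total cost 7 + 13 + 5 + 2 = 27.
No covering selection has total cost below 27.

27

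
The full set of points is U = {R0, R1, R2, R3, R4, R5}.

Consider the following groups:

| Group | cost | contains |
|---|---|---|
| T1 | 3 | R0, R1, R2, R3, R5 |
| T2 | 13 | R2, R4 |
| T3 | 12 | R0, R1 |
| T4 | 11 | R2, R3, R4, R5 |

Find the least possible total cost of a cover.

T1, T4 together cover every point (T1 ∪ T4 = {R0, R1, R2, R3, R4, R5}); total cost 3 + 11 = 14.
No covering selection has total cost below 14.

14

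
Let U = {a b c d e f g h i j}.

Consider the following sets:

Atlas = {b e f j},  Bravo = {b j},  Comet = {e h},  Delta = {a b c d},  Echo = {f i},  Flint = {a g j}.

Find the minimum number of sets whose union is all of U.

4

Take {Comet, Delta, Echo, Flint}. Their union is {a, b, c, d, e, f, g, h, i, j}, which is all 10 items.
Only Flint contains g, so Flint is forced; the remaining 7 items need at least 3 more sets (each remaining set adds at most 3) — so at least 4 sets are needed, and 4 is optimal.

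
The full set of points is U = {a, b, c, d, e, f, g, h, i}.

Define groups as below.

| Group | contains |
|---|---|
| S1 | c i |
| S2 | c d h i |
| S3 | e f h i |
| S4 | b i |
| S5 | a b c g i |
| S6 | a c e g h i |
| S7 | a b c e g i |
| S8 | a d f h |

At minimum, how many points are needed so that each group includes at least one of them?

The 2 points {d, i} hit every group.
The groups S1, S8 are pairwise disjoint, so any hitting set needs a separate point for each — at least 2. Hence 2 is optimal.

2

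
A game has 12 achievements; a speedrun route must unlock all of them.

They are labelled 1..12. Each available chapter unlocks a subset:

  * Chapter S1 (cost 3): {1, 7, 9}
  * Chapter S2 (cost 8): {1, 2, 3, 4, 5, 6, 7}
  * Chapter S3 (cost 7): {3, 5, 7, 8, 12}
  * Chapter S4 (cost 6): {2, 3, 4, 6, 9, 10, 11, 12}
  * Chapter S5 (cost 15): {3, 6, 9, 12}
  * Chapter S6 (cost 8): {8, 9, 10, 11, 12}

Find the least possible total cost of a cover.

S2, S6 together cover every achievement (S2 ∪ S6 = {1, 2, 3, 4, 5, 6, 7, 8, 9, 10, 11, 12}); total cost 8 + 8 = 16.
No covering selection has total cost below 16.

16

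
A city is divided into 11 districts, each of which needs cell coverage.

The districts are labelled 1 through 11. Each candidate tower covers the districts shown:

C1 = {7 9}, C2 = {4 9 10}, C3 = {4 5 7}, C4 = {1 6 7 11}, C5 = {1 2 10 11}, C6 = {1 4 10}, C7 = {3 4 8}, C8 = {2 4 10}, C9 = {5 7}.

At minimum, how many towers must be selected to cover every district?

Take {C2, C3, C4, C7, C8}. Their union is {1, 2, 3, 4, 5, 6, 7, 8, 9, 10, 11}, which is all 11 districts.
No 4 of the 9 towers cover everything (all 126 combinations miss at least one district), so 5 is optimal.

5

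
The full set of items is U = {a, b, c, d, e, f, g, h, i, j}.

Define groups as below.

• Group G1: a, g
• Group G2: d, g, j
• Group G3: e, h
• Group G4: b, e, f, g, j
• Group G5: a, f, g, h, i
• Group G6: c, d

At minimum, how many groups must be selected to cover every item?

3

G4, G5, and G6 cover everything between them: the union {a, b, c, d, e, f, g, h, i, j} is all of U.
Only G4 contains b, so G4 is forced; the remaining 5 items need at least 2 more groups (each remaining group adds at most 3) — so at least 3 groups are needed, and 3 is optimal.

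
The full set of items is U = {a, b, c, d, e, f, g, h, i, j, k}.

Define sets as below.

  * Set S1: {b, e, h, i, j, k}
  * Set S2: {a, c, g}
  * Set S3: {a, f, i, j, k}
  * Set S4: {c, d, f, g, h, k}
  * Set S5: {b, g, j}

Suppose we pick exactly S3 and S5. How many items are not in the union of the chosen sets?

Union of S3, S5 = {a, b, f, g, i, j, k}.
Not covered: c, d, e, h — 4 items.

4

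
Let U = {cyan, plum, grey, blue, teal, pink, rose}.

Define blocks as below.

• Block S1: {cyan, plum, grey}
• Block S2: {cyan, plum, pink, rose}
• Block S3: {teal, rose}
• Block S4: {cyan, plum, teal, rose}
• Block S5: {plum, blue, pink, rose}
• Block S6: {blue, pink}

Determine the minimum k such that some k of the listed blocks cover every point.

3

Take {S1, S3, S5}. Their union is {cyan, plum, grey, blue, teal, pink, rose}, which is all 7 points.
Only S1 contains grey, so S1 is forced; the remaining 4 points need at least 2 more blocks (each remaining block adds at most 3) — so at least 3 blocks are needed, and 3 is optimal.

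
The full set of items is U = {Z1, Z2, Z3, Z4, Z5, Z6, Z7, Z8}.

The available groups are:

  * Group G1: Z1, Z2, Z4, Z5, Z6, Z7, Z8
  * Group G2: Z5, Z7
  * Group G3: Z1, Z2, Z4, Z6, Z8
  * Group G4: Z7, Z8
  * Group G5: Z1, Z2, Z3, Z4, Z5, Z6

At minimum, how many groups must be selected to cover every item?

2

Take {G1, G5}. Their union is {Z1, Z2, Z3, Z4, Z5, Z6, Z7, Z8}, which is all 8 items.
No single group has all 8 items (the largest, G1, has 7), so 2 is optimal.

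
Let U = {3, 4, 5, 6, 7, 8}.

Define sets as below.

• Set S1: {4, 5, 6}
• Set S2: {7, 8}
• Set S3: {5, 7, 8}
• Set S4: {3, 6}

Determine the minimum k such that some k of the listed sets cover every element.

3

S1, S3, and S4 cover everything between them: the union {3, 4, 5, 6, 7, 8} is all of U.
Only S4 contains 3, so S4 is forced; the remaining 4 elements need at least 2 more sets (each remaining set adds at most 3) — so at least 3 sets are needed, and 3 is optimal.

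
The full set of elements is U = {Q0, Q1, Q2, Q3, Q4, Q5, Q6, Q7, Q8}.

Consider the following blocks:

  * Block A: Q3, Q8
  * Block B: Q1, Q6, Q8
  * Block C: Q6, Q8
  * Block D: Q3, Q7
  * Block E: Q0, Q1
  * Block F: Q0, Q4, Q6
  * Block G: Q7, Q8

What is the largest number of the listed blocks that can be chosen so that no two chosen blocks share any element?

C, D, E are pairwise disjoint (C={Q6,Q8}; D={Q3,Q7}; E={Q0,Q1}).
Every remaining block overlaps one of these, and no 4 of the listed blocks are pairwise disjoint, so 3 is the maximum.

3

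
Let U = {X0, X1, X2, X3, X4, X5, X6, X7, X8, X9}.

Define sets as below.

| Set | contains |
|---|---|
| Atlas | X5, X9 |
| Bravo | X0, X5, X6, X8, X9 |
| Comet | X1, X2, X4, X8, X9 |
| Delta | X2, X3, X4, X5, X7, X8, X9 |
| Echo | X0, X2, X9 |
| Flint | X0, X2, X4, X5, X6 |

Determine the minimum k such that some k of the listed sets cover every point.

Comet and Delta and Flint together: Comet ∪ Delta ∪ Flint = {X0, X1, X2, X3, X4, X5, X6, X7, X8, X9} — every point is covered.
Only Comet contains X1, so Comet is forced; the remaining 5 points need at least 2 more sets (each remaining set adds at most 3) — so at least 3 sets are needed, and 3 is optimal.

3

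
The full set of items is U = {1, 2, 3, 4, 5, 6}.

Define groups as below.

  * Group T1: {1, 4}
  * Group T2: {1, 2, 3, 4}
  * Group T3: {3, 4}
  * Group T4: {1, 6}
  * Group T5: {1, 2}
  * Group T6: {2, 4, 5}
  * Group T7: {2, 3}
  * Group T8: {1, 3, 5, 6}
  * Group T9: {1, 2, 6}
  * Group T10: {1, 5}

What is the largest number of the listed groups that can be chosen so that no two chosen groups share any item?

T4, T7 are pairwise disjoint (T4={1,6}; T7={2,3}).
Every remaining group overlaps one of these, and no 3 of the listed groups are pairwise disjoint, so 2 is the maximum.

2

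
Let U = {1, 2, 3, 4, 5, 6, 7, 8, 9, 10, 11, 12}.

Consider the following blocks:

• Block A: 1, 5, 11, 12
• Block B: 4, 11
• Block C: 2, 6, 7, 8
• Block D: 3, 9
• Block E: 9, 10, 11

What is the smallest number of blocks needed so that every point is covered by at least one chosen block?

5

Take {A, B, C, D, E}. Their union is {1, 2, 3, 4, 5, 6, 7, 8, 9, 10, 11, 12}, which is all 12 points.
No 4 of the 5 blocks cover everything (all 5 combinations miss at least one point), so 5 is optimal.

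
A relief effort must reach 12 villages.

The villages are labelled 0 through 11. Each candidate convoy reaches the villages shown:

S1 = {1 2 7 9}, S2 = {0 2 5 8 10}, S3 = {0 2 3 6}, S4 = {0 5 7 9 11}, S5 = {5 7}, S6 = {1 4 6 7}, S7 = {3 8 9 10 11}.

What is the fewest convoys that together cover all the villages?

3

Take {S2, S6, S7}. Their union is {0, 1, 2, 3, 4, 5, 6, 7, 8, 9, 10, 11}, which is all 12 villages.
Each convoy has at most 5 villages, and 2·5 = 10 < 12 — so at least 3 convoys are needed, and 3 is optimal.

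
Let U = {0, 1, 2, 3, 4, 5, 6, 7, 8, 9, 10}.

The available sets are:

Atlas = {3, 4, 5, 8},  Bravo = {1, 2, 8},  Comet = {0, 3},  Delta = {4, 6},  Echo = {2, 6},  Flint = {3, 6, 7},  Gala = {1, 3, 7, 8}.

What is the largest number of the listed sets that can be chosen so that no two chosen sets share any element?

3

Bravo, Comet, Delta are pairwise disjoint (Bravo={1,2,8}; Comet={0,3}; Delta={4,6}).
Every remaining set overlaps one of these, and no 4 of the listed sets are pairwise disjoint, so 3 is the maximum.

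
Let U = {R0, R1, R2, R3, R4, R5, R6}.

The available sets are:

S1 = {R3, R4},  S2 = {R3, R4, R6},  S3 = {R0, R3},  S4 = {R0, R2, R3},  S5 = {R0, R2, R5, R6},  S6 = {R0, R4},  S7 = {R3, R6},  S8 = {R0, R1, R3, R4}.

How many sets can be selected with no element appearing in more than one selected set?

2

S6, S7 are pairwise disjoint (S6={R0,R4}; S7={R3,R6}).
Every remaining set overlaps one of these, and no 3 of the listed sets are pairwise disjoint, so 2 is the maximum.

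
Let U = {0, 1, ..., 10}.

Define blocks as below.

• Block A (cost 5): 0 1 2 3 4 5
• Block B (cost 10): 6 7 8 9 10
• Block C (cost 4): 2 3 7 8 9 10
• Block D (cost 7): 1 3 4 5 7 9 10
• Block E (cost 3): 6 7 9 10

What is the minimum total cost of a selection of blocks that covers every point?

12

A, C, E together cover every point (A ∪ C ∪ E = {0, 1, 2, 3, 4, 5, 6, 7, 8, 9, 10}); total cost 5 + 4 + 3 = 12.
No covering selection has total cost below 12.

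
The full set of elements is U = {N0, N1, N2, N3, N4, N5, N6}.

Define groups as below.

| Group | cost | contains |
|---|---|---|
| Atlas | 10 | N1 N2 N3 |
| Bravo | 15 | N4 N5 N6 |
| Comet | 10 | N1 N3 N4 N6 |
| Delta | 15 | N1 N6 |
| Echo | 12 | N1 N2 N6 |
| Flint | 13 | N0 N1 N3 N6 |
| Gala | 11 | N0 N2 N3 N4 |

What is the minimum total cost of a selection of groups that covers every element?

Bravo, Comet, Gala together cover every element (Bravo ∪ Comet ∪ Gala = {N0, N1, N2, N3, N4, N5, N6}); total cost 15 + 10 + 11 = 36.
No covering selection has total cost below 36.

36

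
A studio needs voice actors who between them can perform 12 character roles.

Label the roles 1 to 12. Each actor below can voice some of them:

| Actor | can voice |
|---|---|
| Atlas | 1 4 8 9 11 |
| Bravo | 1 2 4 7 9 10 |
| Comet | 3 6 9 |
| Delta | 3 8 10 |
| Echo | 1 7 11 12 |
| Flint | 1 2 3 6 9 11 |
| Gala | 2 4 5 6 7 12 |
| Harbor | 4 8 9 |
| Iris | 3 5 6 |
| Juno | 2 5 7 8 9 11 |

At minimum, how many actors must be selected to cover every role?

Take {Atlas, Delta, Gala}. Their union is {1, 2, 3, 4, 5, 6, 7, 8, 9, 10, 11, 12}, which is all 12 roles.
No 2 of the 10 actors cover everything (all 45 combinations miss at least one role), so 3 is optimal.

3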